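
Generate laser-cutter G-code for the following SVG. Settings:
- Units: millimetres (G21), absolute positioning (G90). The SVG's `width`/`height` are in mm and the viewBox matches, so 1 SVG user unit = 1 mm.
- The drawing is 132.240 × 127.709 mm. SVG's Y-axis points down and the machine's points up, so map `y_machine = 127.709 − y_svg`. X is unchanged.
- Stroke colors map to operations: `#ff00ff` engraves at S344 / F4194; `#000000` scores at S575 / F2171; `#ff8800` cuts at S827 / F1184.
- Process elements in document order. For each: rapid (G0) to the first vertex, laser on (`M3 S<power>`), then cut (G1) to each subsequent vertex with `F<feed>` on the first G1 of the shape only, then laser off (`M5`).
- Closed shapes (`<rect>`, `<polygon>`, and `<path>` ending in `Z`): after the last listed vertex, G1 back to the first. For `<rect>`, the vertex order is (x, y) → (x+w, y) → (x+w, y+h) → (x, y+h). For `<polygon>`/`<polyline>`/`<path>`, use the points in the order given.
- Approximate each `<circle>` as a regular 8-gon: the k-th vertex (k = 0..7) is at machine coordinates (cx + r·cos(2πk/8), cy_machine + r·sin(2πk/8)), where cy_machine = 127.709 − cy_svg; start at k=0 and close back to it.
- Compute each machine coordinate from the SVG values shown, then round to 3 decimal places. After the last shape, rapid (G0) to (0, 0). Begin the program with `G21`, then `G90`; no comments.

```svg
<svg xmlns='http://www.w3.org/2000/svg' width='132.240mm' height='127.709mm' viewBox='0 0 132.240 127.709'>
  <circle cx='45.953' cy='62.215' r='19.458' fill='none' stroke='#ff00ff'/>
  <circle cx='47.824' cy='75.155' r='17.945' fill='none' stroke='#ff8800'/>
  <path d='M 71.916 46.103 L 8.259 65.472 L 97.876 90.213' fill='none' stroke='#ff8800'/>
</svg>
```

viewBox `0 0 132.240 127.709` with mm width/height → 1 unit = 1 mm. Flip: y_m = 127.709 − y_svg.

**Shape 1** — `<circle>` circle, stroke `#ff00ff` → engrave (S344, F4194). Machine vertices: (65.411,65.494) → (59.712,79.253) → (45.953,84.952) → (32.194,79.253) → (26.495,65.494) → (32.194,51.735) → (45.953,46.036) → (59.712,51.735) → (65.411,65.494). Closed: final G1 returns to the first vertex.

**Shape 2** — `<circle>` circle, stroke `#ff8800` → cut (S827, F1184). Machine vertices: (65.769,52.554) → (60.513,65.243) → (47.824,70.499) → (35.135,65.243) → (29.879,52.554) → (35.135,39.865) → (47.824,34.609) → (60.513,39.865) → (65.769,52.554). Closed: final G1 returns to the first vertex.

**Shape 3** — `<path>` open polyline, stroke `#ff8800` → cut (S827, F1184). Machine vertices: (71.916,81.606) → (8.259,62.237) → (97.876,37.496). Open path.

G21
G90
G0 X65.411 Y65.494
M3 S344
G1 X59.712 Y79.253 F4194
G1 X45.953 Y84.952
G1 X32.194 Y79.253
G1 X26.495 Y65.494
G1 X32.194 Y51.735
G1 X45.953 Y46.036
G1 X59.712 Y51.735
G1 X65.411 Y65.494
M5
G0 X65.769 Y52.554
M3 S827
G1 X60.513 Y65.243 F1184
G1 X47.824 Y70.499
G1 X35.135 Y65.243
G1 X29.879 Y52.554
G1 X35.135 Y39.865
G1 X47.824 Y34.609
G1 X60.513 Y39.865
G1 X65.769 Y52.554
M5
G0 X71.916 Y81.606
M3 S827
G1 X8.259 Y62.237 F1184
G1 X97.876 Y37.496
M5
G0 X0.000 Y0.000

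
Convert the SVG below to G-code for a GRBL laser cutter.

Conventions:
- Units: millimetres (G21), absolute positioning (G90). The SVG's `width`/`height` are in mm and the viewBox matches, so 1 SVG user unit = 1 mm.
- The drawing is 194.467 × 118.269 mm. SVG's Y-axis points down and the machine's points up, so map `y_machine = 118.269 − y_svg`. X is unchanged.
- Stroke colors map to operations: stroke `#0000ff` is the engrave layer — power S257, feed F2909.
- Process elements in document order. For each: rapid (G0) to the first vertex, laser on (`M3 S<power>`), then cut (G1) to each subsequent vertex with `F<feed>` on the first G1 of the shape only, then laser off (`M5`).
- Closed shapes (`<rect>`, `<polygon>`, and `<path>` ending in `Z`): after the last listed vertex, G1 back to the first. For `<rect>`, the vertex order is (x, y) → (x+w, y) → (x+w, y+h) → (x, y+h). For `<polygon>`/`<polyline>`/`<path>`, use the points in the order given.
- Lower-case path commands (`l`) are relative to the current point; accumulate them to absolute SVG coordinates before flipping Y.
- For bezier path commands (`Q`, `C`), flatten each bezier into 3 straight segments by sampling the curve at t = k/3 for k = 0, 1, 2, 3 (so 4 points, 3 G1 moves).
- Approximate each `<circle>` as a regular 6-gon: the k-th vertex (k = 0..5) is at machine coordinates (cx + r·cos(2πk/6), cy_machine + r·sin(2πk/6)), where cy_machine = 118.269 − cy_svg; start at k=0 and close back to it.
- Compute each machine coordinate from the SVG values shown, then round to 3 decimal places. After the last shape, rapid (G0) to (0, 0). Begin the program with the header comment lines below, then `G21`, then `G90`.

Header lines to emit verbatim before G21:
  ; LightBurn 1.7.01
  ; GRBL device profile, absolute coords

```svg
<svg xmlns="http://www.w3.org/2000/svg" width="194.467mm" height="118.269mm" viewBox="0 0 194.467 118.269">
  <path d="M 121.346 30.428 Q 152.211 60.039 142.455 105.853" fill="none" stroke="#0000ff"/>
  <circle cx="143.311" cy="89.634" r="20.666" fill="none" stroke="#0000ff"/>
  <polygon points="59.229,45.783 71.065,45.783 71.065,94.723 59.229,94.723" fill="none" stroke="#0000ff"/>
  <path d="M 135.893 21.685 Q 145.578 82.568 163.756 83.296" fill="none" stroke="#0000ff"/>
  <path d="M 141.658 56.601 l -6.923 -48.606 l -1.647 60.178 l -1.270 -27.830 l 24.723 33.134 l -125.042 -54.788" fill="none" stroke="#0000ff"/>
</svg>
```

Since the viewBox matches the mm dimensions, user units are millimetres directly. The only transform is the Y-flip y_m = 118.269 − y_svg.

Shape 1 is a quadratic bezier drawn with `<path>`. Its stroke #0000ff means engrave at S257, F2909. After flipping Y the toolpath is (121.346,87.841) → (137.409,66.300) → (144.446,41.158) → (142.455,12.416).

Shape 2 is a circle drawn with `<circle>`. Its stroke #0000ff means engrave at S257, F2909. After flipping Y the toolpath is (163.977,28.635) → (153.644,46.532) → (132.978,46.532) → (122.645,28.635) → (132.978,10.738) → (153.644,10.738) → (163.977,28.635), returning to the start.

Shape 3 is a rectangle drawn with `<polygon>`. Its stroke #0000ff means engrave at S257, F2909. After flipping Y the toolpath is (59.229,72.486) → (71.065,72.486) → (71.065,23.546) → (59.229,23.546) → (59.229,72.486), returning to the start.

Shape 4 is a quadratic bezier drawn with `<path>`. Its stroke #0000ff means engrave at S257, F2909. After flipping Y the toolpath is (135.893,96.584) → (143.293,62.679) → (152.581,42.142) → (163.756,34.973).

Shape 5 is a open polyline drawn with `<path>`. Its stroke #0000ff means engrave at S257, F2909. After flipping Y the toolpath is (141.658,61.668) → (134.735,110.274) → (133.088,50.096) → (131.818,77.926) → (156.541,44.792) → (31.499,99.580).

; LightBurn 1.7.01
; GRBL device profile, absolute coords
G21
G90
G0 X121.346 Y87.841
M3 S257
G1 X137.409 Y66.300 F2909
G1 X144.446 Y41.158
G1 X142.455 Y12.416
M5
G0 X163.977 Y28.635
M3 S257
G1 X153.644 Y46.532 F2909
G1 X132.978 Y46.532
G1 X122.645 Y28.635
G1 X132.978 Y10.738
G1 X153.644 Y10.738
G1 X163.977 Y28.635
M5
G0 X59.229 Y72.486
M3 S257
G1 X71.065 Y72.486 F2909
G1 X71.065 Y23.546
G1 X59.229 Y23.546
G1 X59.229 Y72.486
M5
G0 X135.893 Y96.584
M3 S257
G1 X143.293 Y62.679 F2909
G1 X152.581 Y42.142
G1 X163.756 Y34.973
M5
G0 X141.658 Y61.668
M3 S257
G1 X134.735 Y110.274 F2909
G1 X133.088 Y50.096
G1 X131.818 Y77.926
G1 X156.541 Y44.792
G1 X31.499 Y99.580
M5
G0 X0.000 Y0.000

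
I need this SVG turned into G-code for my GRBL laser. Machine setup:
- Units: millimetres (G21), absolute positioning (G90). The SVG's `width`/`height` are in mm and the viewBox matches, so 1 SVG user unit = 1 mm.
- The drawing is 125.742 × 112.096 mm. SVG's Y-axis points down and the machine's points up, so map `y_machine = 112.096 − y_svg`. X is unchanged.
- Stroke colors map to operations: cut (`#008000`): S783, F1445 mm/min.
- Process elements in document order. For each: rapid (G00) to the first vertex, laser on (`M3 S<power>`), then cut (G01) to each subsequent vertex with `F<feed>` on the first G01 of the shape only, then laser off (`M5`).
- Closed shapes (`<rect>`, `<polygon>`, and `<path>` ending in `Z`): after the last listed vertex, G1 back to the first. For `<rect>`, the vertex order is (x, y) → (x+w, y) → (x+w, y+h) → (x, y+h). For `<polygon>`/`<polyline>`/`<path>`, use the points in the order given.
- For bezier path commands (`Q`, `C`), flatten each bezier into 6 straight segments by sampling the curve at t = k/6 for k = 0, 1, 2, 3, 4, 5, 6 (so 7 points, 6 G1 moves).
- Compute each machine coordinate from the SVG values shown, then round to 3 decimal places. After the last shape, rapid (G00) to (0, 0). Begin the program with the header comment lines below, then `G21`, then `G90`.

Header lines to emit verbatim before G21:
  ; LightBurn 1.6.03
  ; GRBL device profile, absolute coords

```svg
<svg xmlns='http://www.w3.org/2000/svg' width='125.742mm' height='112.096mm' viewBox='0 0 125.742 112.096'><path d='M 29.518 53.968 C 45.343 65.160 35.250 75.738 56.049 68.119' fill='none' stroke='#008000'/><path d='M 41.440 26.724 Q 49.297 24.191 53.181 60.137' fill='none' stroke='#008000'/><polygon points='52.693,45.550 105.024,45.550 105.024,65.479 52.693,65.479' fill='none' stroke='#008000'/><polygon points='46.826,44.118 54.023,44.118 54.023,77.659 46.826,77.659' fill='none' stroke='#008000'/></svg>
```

viewBox `0 0 125.742 112.096` with mm width/height → 1 unit = 1 mm. Flip: y_m = 112.096 − y_svg.

**Shape 1** — `<path>` cubic bezier, stroke `#008000` → cut (S783, F1445). Control points (SVG): P0=(29.518,53.968), P1=(45.343,65.160), P2=(35.250,75.738), P3=(56.049,68.119); sampled at t=k/6. Machine vertices: (29.518,58.128) → (35.534,52.665) → (38.808,47.792) → (40.918,43.998) → (43.443,41.772) → (47.961,41.603) → (56.049,43.977). Open path.

**Shape 2** — `<path>` quadratic bezier, stroke `#008000` → cut (S783, F1445). Control points (SVG): P0=(41.440,26.724), P1=(49.297,24.191), P2=(53.181,60.137); sampled at t=k/6. Machine vertices: (41.440,85.372) → (43.949,85.147) → (46.237,82.785) → (48.304,78.285) → (50.150,71.648) → (51.776,62.872) → (53.181,51.959). Open path.

**Shape 3** — `<polygon>` rectangle, stroke `#008000` → cut (S783, F1445). Machine vertices: (52.693,66.546) → (105.024,66.546) → (105.024,46.617) → (52.693,46.617) → (52.693,66.546). Closed: final G1 returns to the first vertex.

**Shape 4** — `<polygon>` rectangle, stroke `#008000` → cut (S783, F1445). Machine vertices: (46.826,67.978) → (54.023,67.978) → (54.023,34.437) → (46.826,34.437) → (46.826,67.978). Closed: final G1 returns to the first vertex.

; LightBurn 1.6.03
; GRBL device profile, absolute coords
G21
G90
G00 X29.518 Y58.128
M3 S783
G01 X35.534 Y52.665 F1445
G01 X38.808 Y47.792
G01 X40.918 Y43.998
G01 X43.443 Y41.772
G01 X47.961 Y41.603
G01 X56.049 Y43.977
M5
G00 X41.440 Y85.372
M3 S783
G01 X43.949 Y85.147 F1445
G01 X46.237 Y82.785
G01 X48.304 Y78.285
G01 X50.150 Y71.648
G01 X51.776 Y62.872
G01 X53.181 Y51.959
M5
G00 X52.693 Y66.546
M3 S783
G01 X105.024 Y66.546 F1445
G01 X105.024 Y46.617
G01 X52.693 Y46.617
G01 X52.693 Y66.546
M5
G00 X46.826 Y67.978
M3 S783
G01 X54.023 Y67.978 F1445
G01 X54.023 Y34.437
G01 X46.826 Y34.437
G01 X46.826 Y67.978
M5
G00 X0.000 Y0.000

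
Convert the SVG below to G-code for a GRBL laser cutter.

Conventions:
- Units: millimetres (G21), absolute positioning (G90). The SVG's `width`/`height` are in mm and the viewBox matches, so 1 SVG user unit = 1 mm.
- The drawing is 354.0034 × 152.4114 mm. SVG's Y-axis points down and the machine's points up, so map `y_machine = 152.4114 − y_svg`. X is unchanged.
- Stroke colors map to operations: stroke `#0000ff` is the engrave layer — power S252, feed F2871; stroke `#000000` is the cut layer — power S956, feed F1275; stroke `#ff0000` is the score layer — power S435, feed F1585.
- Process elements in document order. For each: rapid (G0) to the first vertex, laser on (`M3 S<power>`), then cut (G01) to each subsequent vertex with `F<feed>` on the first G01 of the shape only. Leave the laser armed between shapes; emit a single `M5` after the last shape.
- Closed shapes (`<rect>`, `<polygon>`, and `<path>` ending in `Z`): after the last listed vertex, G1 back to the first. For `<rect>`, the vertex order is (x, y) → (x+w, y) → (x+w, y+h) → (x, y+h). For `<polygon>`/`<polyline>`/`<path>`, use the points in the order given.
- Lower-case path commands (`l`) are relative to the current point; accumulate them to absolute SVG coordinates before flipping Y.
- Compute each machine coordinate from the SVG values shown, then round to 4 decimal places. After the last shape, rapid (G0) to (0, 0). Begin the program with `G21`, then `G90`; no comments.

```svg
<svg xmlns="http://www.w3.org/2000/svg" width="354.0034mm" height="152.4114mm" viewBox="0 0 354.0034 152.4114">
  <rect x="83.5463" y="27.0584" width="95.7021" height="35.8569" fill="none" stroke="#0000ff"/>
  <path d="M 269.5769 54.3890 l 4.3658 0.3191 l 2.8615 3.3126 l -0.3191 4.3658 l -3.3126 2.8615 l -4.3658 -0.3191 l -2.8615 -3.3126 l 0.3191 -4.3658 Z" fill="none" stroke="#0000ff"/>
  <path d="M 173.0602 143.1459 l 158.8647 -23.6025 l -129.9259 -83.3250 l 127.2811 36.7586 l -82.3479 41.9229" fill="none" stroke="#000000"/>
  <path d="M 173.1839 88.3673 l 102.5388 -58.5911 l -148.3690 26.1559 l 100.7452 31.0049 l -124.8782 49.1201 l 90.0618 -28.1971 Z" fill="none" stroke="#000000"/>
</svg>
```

viewBox `0 0 354.0034 152.4114` with mm width/height → 1 unit = 1 mm. Flip: y_m = 152.4114 − y_svg.

**Shape 1** — `<rect>` rectangle, stroke `#0000ff` → engrave (S252, F2871). Machine vertices: (83.5463,125.3530) → (179.2484,125.3530) → (179.2484,89.4961) → (83.5463,89.4961) → (83.5463,125.3530). Closed: final G1 returns to the first vertex.

**Shape 2** — `<path>` regular polygon, stroke `#0000ff` → engrave (S252, F2871). Machine vertices: (269.5769,98.0224) → (273.9427,97.7033) → (276.8042,94.3907) → (276.4851,90.0249) → (273.1725,87.1634) → (268.8067,87.4825) → (265.9452,90.7951) → (266.2643,95.1609) → (269.5769,98.0224). Closed: final G1 returns to the first vertex.

**Shape 3** — `<path>` open polyline, stroke `#000000` → cut (S956, F1275). Machine vertices: (173.0602,9.2655) → (331.9249,32.8680) → (201.9990,116.1930) → (329.2801,79.4344) → (246.9322,37.5115). Open path.

**Shape 4** — `<path>` closed polygon, stroke `#000000` → cut (S956, F1275). Machine vertices: (173.1839,64.0441) → (275.7227,122.6352) → (127.3537,96.4793) → (228.0989,65.4744) → (103.2207,16.3543) → (193.2825,44.5514) → (173.1839,64.0441). Closed: final G1 returns to the first vertex.

G21
G90
G0 X83.5463 Y125.3530
M3 S252
G01 X179.2484 Y125.3530 F2871
G01 X179.2484 Y89.4961
G01 X83.5463 Y89.4961
G01 X83.5463 Y125.3530
G0 X269.5769 Y98.0224
M3 S252
G01 X273.9427 Y97.7033 F2871
G01 X276.8042 Y94.3907
G01 X276.4851 Y90.0249
G01 X273.1725 Y87.1634
G01 X268.8067 Y87.4825
G01 X265.9452 Y90.7951
G01 X266.2643 Y95.1609
G01 X269.5769 Y98.0224
G0 X173.0602 Y9.2655
M3 S956
G01 X331.9249 Y32.8680 F1275
G01 X201.9990 Y116.1930
G01 X329.2801 Y79.4344
G01 X246.9322 Y37.5115
G0 X173.1839 Y64.0441
M3 S956
G01 X275.7227 Y122.6352 F1275
G01 X127.3537 Y96.4793
G01 X228.0989 Y65.4744
G01 X103.2207 Y16.3543
G01 X193.2825 Y44.5514
G01 X173.1839 Y64.0441
M5
G0 X0.0000 Y0.0000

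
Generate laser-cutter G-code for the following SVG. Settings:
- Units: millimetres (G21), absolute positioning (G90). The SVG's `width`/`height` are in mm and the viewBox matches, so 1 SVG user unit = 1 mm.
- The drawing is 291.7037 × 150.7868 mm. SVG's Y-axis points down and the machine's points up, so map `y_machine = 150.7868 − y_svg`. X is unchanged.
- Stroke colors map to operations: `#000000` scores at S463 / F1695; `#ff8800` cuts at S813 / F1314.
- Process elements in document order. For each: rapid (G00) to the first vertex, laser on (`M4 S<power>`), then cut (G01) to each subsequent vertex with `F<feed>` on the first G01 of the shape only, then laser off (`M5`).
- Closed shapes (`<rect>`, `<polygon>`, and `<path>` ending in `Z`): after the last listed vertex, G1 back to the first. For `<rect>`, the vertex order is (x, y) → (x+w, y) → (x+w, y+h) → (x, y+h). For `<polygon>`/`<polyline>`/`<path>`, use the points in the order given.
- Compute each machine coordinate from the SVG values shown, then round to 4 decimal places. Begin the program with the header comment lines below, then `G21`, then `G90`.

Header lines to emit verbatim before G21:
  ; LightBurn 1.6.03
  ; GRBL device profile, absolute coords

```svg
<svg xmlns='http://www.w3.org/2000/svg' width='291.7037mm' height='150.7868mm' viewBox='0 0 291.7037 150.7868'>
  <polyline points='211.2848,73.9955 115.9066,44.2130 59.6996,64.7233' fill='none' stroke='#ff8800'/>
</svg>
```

1 u = 1 mm; y_m = 150.7868 − y.

[1] `<polyline>` open polyline, #ff8800→cut S813 F1314: (211.2848,76.7913) → (115.9066,106.5738) → (59.6996,86.0635)

; LightBurn 1.6.03
; GRBL device profile, absolute coords
G21
G90
G00 X211.2848 Y76.7913
M4 S813
G01 X115.9066 Y106.5738 F1314
G01 X59.6996 Y86.0635
M5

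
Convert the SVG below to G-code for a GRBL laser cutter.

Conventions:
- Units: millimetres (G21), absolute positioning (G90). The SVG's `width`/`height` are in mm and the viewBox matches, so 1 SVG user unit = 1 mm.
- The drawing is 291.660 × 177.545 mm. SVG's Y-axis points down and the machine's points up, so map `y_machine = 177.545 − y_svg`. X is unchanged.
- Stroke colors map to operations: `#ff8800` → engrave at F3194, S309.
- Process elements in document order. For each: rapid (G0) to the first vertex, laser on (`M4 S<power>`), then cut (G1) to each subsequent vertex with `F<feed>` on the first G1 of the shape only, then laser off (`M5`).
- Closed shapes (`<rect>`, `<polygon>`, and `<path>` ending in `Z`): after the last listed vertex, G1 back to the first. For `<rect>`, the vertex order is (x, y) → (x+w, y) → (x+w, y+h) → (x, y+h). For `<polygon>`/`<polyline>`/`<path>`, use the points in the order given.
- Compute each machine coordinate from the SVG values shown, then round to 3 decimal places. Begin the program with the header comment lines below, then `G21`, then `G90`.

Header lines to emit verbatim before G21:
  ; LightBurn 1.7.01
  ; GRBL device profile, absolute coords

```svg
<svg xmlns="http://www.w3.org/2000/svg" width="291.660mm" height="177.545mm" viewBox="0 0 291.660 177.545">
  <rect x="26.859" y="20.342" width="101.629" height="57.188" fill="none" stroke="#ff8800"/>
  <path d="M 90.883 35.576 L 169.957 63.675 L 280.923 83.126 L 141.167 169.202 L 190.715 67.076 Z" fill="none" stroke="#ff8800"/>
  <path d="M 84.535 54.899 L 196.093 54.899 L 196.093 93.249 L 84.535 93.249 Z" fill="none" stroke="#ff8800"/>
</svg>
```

Since the viewBox matches the mm dimensions, user units are millimetres directly. The only transform is the Y-flip y_m = 177.545 − y_svg.

Shape 1 is a rectangle drawn with `<rect>`. Its stroke #ff8800 means engrave at S309, F3194. After flipping Y the toolpath is (26.859,157.203) → (128.488,157.203) → (128.488,100.015) → (26.859,100.015) → (26.859,157.203), returning to the start.

Shape 2 is a closed polygon drawn with `<path>`. Its stroke #ff8800 means engrave at S309, F3194. After flipping Y the toolpath is (90.883,141.969) → (169.957,113.870) → (280.923,94.419) → (141.167,8.343) → (190.715,110.469) → (90.883,141.969), returning to the start.

Shape 3 is a rectangle drawn with `<path>`. Its stroke #ff8800 means engrave at S309, F3194. After flipping Y the toolpath is (84.535,122.646) → (196.093,122.646) → (196.093,84.296) → (84.535,84.296) → (84.535,122.646), returning to the start.

; LightBurn 1.7.01
; GRBL device profile, absolute coords
G21
G90
G0 X26.859 Y157.203
M4 S309
G1 X128.488 Y157.203 F3194
G1 X128.488 Y100.015
G1 X26.859 Y100.015
G1 X26.859 Y157.203
M5
G0 X90.883 Y141.969
M4 S309
G1 X169.957 Y113.870 F3194
G1 X280.923 Y94.419
G1 X141.167 Y8.343
G1 X190.715 Y110.469
G1 X90.883 Y141.969
M5
G0 X84.535 Y122.646
M4 S309
G1 X196.093 Y122.646 F3194
G1 X196.093 Y84.296
G1 X84.535 Y84.296
G1 X84.535 Y122.646
M5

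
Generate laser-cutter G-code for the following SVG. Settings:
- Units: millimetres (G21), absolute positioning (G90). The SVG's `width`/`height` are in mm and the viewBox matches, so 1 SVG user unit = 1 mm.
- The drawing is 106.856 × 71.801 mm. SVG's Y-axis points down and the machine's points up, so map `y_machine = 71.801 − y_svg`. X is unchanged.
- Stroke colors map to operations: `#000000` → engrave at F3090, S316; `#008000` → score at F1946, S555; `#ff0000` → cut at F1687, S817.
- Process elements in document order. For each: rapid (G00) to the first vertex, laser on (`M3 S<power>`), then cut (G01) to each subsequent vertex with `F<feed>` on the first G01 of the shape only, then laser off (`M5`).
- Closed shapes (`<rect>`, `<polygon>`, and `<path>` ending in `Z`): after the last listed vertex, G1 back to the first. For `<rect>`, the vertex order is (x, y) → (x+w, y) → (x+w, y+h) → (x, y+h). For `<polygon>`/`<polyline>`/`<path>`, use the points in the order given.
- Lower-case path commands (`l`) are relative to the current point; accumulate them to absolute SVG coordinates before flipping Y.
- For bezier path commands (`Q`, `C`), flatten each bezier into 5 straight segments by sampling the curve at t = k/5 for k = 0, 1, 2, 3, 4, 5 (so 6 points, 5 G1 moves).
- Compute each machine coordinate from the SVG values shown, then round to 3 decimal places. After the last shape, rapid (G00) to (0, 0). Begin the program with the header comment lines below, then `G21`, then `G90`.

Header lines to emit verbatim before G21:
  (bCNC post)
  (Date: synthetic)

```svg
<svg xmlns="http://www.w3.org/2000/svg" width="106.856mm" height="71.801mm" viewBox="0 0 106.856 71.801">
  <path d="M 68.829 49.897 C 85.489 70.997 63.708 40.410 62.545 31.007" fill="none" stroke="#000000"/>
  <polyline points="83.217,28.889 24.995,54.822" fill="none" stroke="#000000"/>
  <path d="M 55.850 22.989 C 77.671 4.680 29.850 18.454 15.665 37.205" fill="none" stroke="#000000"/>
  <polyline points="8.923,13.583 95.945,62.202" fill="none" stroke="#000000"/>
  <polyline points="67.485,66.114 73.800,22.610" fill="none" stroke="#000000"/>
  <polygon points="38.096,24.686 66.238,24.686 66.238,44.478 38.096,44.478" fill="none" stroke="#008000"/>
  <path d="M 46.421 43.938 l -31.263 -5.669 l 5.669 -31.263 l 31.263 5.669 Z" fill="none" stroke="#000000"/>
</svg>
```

(bCNC post)
(Date: synthetic)
G21
G90
G00 X68.829 Y21.904
M3 S316
G01 X74.685 Y14.863 F3090
G01 X74.149 Y16.730
G01 X70.057 Y24.006
G01 X65.244 Y33.193
G01 X62.545 Y40.794
M5
G00 X83.217 Y42.912
M3 S316
G01 X24.995 Y16.979 F3090
M5
G00 X55.850 Y48.812
M3 S316
G01 X61.412 Y56.164 F3090
G01 X55.217 Y57.118
G01 X42.222 Y52.973
G01 X27.386 Y45.033
G01 X15.665 Y34.596
M5
G00 X8.923 Y58.218
M3 S316
G01 X95.945 Y9.599 F3090
M5
G00 X67.485 Y5.687
M3 S316
G01 X73.800 Y49.191 F3090
M5
G00 X38.096 Y47.115
M3 S555
G01 X66.238 Y47.115 F1946
G01 X66.238 Y27.323
G01 X38.096 Y27.323
G01 X38.096 Y47.115
M5
G00 X46.421 Y27.863
M3 S316
G01 X15.158 Y33.532 F3090
G01 X20.827 Y64.795
G01 X52.090 Y59.126
G01 X46.421 Y27.863
M5
G00 X0.000 Y0.000

viewBox `0 0 106.856 71.801` with mm width/height → 1 unit = 1 mm. Flip: y_m = 71.801 − y_svg.

**Shape 1** — `<path>` cubic bezier, stroke `#000000` → engrave (S316, F3090). Control points (SVG): P0=(68.829,49.897), P1=(85.489,70.997), P2=(63.708,40.410), P3=(62.545,31.007); sampled at t=k/5. Machine vertices: (68.829,21.904) → (74.685,14.863) → (74.149,16.730) → (70.057,24.006) → (65.244,33.193) → (62.545,40.794). Open path.

**Shape 2** — `<polyline>` line segment, stroke `#000000` → engrave (S316, F3090). Machine vertices: (83.217,42.912) → (24.995,16.979). Open path.

**Shape 3** — `<path>` cubic bezier, stroke `#000000` → engrave (S316, F3090). Control points (SVG): P0=(55.850,22.989), P1=(77.671,4.680), P2=(29.850,18.454), P3=(15.665,37.205); sampled at t=k/5. Machine vertices: (55.850,48.812) → (61.412,56.164) → (55.217,57.118) → (42.222,52.973) → (27.386,45.033) → (15.665,34.596). Open path.

**Shape 4** — `<polyline>` line segment, stroke `#000000` → engrave (S316, F3090). Machine vertices: (8.923,58.218) → (95.945,9.599). Open path.

**Shape 5** — `<polyline>` line segment, stroke `#000000` → engrave (S316, F3090). Machine vertices: (67.485,5.687) → (73.800,49.191). Open path.

**Shape 6** — `<polygon>` rectangle, stroke `#008000` → score (S555, F1946). Machine vertices: (38.096,47.115) → (66.238,47.115) → (66.238,27.323) → (38.096,27.323) → (38.096,47.115). Closed: final G1 returns to the first vertex.

**Shape 7** — `<path>` regular polygon, stroke `#000000` → engrave (S316, F3090). Machine vertices: (46.421,27.863) → (15.158,33.532) → (20.827,64.795) → (52.090,59.126) → (46.421,27.863). Closed: final G1 returns to the first vertex.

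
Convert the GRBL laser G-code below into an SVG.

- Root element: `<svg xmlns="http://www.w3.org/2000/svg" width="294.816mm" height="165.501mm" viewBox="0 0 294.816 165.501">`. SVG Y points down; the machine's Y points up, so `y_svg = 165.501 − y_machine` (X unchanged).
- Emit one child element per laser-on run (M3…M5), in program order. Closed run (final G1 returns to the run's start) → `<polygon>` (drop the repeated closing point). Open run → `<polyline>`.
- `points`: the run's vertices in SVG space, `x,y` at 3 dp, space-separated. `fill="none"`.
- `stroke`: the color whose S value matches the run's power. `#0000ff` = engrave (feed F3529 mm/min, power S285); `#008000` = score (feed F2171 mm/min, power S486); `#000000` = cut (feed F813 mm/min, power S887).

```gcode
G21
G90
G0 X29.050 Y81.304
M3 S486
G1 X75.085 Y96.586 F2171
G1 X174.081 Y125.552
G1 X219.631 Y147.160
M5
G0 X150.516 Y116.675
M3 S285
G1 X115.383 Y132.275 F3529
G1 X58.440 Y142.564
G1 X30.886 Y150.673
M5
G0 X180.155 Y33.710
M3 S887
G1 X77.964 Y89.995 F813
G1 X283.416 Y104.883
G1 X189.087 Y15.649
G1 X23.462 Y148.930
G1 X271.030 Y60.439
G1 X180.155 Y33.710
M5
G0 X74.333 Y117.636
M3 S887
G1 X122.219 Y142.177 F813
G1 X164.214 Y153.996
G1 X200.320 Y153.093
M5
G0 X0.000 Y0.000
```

<svg xmlns="http://www.w3.org/2000/svg" width="294.816mm" height="165.501mm" viewBox="0 0 294.816 165.501">
  <polyline points="29.050,84.197 75.085,68.915 174.081,39.949 219.631,18.341" fill="none" stroke="#008000"/>
  <polyline points="150.516,48.826 115.383,33.226 58.440,22.937 30.886,14.828" fill="none" stroke="#0000ff"/>
  <polygon points="180.155,131.791 77.964,75.506 283.416,60.618 189.087,149.852 23.462,16.571 271.030,105.062" fill="none" stroke="#000000"/>
  <polyline points="74.333,47.865 122.219,23.324 164.214,11.505 200.320,12.408" fill="none" stroke="#000000"/>
</svg>

Machine Y-up, SVG Y-down with viewBox height 165.501, so y_svg = 165.501 − y_machine; X carries over.

Run 1: the run's S486 means `#008000` (score). The run is open, so emit a `<polyline>` with points (Y-flipped): 29.050,84.197 75.085,68.915 174.081,39.949 219.631,18.341.

Run 2: the run's S285 means `#0000ff` (engrave). The run is open, so emit a `<polyline>` with points (Y-flipped): 150.516,48.826 115.383,33.226 58.440,22.937 30.886,14.828.

Run 3: S887 ⇒ cut layer `#000000`. The run returns to its start, so emit a `<polygon>` with points (Y-flipped): 180.155,131.791 77.964,75.506 283.416,60.618 189.087,149.852 23.462,16.571 271.030,105.062.

Run 4: power S887 maps to stroke `#000000` (cut). The run is open, so emit a `<polyline>` with points (Y-flipped): 74.333,47.865 122.219,23.324 164.214,11.505 200.320,12.408.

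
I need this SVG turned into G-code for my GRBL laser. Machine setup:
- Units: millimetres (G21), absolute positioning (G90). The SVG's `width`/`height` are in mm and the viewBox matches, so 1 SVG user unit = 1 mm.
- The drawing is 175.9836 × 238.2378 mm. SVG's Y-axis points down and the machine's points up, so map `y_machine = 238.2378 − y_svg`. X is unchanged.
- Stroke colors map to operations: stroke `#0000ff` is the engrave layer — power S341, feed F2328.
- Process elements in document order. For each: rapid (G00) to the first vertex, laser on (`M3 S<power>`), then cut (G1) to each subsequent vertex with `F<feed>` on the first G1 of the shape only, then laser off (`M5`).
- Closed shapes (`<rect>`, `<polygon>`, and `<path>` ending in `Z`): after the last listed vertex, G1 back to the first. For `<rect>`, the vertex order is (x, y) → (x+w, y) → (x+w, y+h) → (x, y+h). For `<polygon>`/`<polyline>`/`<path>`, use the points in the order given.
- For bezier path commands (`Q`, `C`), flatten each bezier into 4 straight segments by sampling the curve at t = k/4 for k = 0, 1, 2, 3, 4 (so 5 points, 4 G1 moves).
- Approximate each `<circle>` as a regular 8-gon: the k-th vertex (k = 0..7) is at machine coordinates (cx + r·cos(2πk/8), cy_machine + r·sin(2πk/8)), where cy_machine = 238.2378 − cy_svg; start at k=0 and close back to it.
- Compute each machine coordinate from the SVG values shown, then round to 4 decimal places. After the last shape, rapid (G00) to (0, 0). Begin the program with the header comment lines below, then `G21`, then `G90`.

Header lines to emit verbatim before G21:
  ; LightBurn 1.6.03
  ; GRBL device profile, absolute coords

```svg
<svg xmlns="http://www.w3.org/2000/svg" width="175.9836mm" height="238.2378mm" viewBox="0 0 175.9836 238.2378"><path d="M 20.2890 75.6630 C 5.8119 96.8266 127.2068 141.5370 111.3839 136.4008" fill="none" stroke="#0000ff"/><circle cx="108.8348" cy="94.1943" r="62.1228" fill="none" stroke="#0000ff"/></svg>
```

; LightBurn 1.6.03
; GRBL device profile, absolute coords
G21
G90
G00 X20.2890 Y162.5748
M3 S341
G1 X30.6401 Y143.4338 F2328
G1 X66.3411 Y122.3435
G1 X101.7898 Y106.1843
G1 X111.3839 Y101.8370
M5
G00 X170.9576 Y144.0435
M3 S341
G1 X152.7623 Y187.9710 F2328
G1 X108.8348 Y206.1663
G1 X64.9073 Y187.9710
G1 X46.7120 Y144.0435
G1 X64.9073 Y100.1160
G1 X108.8348 Y81.9207
G1 X152.7623 Y100.1160
G1 X170.9576 Y144.0435
M5
G00 X0.0000 Y0.0000

Since the viewBox matches the mm dimensions, user units are millimetres directly. The only transform is the Y-flip y_m = 238.2378 − y_svg.

Shape 1 is a cubic bezier drawn with `<path>`. Its stroke #0000ff means engrave at S341, F2328. After flipping Y the toolpath is (20.2890,162.5748) → (30.6401,143.4338) → (66.3411,122.3435) → (101.7898,106.1843) → (111.3839,101.8370).

Shape 2 is a circle drawn with `<circle>`. Its stroke #0000ff means engrave at S341, F2328. After flipping Y the toolpath is (170.9576,144.0435) → (152.7623,187.9710) → (108.8348,206.1663) → (64.9073,187.9710) → (46.7120,144.0435) → (64.9073,100.1160) → (108.8348,81.9207) → (152.7623,100.1160) → (170.9576,144.0435), returning to the start.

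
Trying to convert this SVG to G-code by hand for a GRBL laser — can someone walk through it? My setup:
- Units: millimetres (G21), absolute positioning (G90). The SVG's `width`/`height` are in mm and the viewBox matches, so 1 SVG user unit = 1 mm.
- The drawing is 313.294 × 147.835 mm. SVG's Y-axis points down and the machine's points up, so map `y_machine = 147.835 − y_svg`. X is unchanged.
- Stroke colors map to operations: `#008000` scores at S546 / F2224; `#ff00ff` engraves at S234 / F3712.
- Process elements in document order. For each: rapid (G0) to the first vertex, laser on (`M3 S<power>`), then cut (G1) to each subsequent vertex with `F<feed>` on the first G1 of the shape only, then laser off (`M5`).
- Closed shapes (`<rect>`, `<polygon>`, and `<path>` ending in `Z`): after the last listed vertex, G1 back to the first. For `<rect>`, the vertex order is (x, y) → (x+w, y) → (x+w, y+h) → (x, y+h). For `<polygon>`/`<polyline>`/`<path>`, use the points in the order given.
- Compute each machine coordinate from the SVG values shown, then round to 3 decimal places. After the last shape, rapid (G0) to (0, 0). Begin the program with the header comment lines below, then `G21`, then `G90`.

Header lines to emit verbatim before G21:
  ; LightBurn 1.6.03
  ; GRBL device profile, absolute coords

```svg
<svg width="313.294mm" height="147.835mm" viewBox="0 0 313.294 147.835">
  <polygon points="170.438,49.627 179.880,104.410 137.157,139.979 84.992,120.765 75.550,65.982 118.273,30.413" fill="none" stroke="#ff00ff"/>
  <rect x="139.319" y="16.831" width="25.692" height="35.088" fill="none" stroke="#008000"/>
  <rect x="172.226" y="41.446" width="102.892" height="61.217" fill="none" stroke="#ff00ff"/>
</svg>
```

Since the viewBox matches the mm dimensions, user units are millimetres directly. The only transform is the Y-flip y_m = 147.835 − y_svg.

Shape 1 is a regular polygon drawn with `<polygon>`. Its stroke #ff00ff means engrave at S234, F3712. After flipping Y the toolpath is (170.438,98.208) → (179.880,43.425) → (137.157,7.856) → (84.992,27.070) → (75.550,81.853) → (118.273,117.422) → (170.438,98.208), returning to the start.

Shape 2 is a rectangle drawn with `<rect>`. Its stroke #008000 means score at S546, F2224. After flipping Y the toolpath is (139.319,131.004) → (165.011,131.004) → (165.011,95.916) → (139.319,95.916) → (139.319,131.004), returning to the start.

Shape 3 is a rectangle drawn with `<rect>`. Its stroke #ff00ff means engrave at S234, F3712. After flipping Y the toolpath is (172.226,106.389) → (275.118,106.389) → (275.118,45.172) → (172.226,45.172) → (172.226,106.389), returning to the start.

; LightBurn 1.6.03
; GRBL device profile, absolute coords
G21
G90
G0 X170.438 Y98.208
M3 S234
G1 X179.880 Y43.425 F3712
G1 X137.157 Y7.856
G1 X84.992 Y27.070
G1 X75.550 Y81.853
G1 X118.273 Y117.422
G1 X170.438 Y98.208
M5
G0 X139.319 Y131.004
M3 S546
G1 X165.011 Y131.004 F2224
G1 X165.011 Y95.916
G1 X139.319 Y95.916
G1 X139.319 Y131.004
M5
G0 X172.226 Y106.389
M3 S234
G1 X275.118 Y106.389 F3712
G1 X275.118 Y45.172
G1 X172.226 Y45.172
G1 X172.226 Y106.389
M5
G0 X0.000 Y0.000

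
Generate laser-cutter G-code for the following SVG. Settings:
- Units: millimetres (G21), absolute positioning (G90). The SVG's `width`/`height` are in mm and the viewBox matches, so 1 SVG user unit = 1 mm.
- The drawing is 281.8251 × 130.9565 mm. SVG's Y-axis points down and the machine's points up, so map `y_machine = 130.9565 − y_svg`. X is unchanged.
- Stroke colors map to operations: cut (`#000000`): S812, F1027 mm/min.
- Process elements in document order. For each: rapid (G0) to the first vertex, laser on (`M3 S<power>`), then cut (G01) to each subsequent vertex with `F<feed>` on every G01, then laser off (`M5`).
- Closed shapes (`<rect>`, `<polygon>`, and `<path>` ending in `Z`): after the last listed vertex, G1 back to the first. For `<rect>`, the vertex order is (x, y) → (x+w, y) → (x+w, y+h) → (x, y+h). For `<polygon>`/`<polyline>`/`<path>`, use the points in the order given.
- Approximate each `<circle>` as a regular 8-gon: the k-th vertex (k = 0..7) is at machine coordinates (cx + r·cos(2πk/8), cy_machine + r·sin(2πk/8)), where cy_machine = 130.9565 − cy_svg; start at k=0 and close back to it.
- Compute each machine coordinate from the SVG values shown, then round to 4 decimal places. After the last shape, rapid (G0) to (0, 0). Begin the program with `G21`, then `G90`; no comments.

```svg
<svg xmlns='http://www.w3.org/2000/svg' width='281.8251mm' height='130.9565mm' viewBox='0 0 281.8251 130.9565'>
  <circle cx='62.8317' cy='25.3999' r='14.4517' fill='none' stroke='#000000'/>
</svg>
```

G21
G90
G0 X77.2834 Y105.5566
M3 S812
G01 X73.0506 Y115.7755 F1027
G01 X62.8317 Y120.0083 F1027
G01 X52.6128 Y115.7755 F1027
G01 X48.3800 Y105.5566 F1027
G01 X52.6128 Y95.3377 F1027
G01 X62.8317 Y91.1049 F1027
G01 X73.0506 Y95.3377 F1027
G01 X77.2834 Y105.5566 F1027
M5
G0 X0.0000 Y0.0000

Since the viewBox matches the mm dimensions, user units are millimetres directly. The only transform is the Y-flip y_m = 130.9565 − y_svg.

Shape 1 is a circle drawn with `<circle>`. Its stroke #000000 means cut at S812, F1027. After flipping Y the toolpath is (77.2834,105.5566) → (73.0506,115.7755) → (62.8317,120.0083) → (52.6128,115.7755) → (48.3800,105.5566) → (52.6128,95.3377) → (62.8317,91.1049) → (73.0506,95.3377) → (77.2834,105.5566), returning to the start.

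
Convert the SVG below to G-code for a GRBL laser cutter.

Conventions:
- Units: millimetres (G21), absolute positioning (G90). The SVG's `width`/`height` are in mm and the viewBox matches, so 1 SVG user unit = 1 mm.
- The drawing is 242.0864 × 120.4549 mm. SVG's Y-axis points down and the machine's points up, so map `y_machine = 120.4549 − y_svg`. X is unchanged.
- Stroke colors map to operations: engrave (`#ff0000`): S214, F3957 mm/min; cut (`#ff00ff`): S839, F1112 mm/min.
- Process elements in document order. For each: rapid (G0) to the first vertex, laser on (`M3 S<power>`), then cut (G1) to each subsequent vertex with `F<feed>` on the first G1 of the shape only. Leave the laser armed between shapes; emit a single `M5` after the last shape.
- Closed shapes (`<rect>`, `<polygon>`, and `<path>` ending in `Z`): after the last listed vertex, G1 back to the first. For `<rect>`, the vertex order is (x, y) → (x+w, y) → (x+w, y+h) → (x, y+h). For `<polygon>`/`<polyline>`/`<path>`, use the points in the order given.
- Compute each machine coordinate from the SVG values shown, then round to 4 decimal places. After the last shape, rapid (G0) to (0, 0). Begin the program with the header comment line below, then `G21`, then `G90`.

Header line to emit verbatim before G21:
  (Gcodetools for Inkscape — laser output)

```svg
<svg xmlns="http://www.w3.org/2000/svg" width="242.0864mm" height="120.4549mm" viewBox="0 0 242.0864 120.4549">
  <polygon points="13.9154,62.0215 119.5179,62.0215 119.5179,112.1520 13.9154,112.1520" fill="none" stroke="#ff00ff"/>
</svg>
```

1 u = 1 mm; y_m = 120.4549 − y.

[1] `<polygon>` rectangle, #ff00ff→cut S839 F1112: (13.9154,58.4334) → (119.5179,58.4334) → (119.5179,8.3029) → (13.9154,8.3029) → (13.9154,58.4334) (closed)

(Gcodetools for Inkscape — laser output)
G21
G90
G0 X13.9154 Y58.4334
M3 S839
G1 X119.5179 Y58.4334 F1112
G1 X119.5179 Y8.3029
G1 X13.9154 Y8.3029
G1 X13.9154 Y58.4334
M5
G0 X0.0000 Y0.0000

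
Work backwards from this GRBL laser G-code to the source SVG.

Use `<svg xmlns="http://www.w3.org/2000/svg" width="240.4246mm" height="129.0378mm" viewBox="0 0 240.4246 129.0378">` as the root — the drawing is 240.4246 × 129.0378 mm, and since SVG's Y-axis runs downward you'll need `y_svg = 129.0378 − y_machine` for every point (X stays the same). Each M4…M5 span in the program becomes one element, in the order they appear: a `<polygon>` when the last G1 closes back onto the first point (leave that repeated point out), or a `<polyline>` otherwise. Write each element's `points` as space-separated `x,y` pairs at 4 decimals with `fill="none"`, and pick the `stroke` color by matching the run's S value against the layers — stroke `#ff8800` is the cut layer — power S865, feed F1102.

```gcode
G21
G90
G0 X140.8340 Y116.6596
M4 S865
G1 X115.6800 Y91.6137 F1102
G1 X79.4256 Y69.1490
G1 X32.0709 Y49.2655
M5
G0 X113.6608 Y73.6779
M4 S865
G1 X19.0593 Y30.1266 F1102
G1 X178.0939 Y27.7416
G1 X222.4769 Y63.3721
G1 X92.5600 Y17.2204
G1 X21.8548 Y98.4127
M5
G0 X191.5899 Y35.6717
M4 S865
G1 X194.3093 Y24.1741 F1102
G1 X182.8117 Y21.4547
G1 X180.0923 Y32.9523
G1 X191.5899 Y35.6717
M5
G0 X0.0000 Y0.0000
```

y_svg = 129.0378 − y_m. Every run uses S865, so all elements get stroke `#ff8800` (cut).

[1] open run; points: 140.8340,12.3782 115.6800,37.4241 79.4256,59.8888 32.0709,79.7723

[2] open run; points: 113.6608,55.3599 19.0593,98.9112 178.0939,101.2962 222.4769,65.6657 92.5600,111.8174 21.8548,30.6251

[3] closed run; points: 191.5899,93.3661 194.3093,104.8637 182.8117,107.5831 180.0923,96.0855

<svg xmlns="http://www.w3.org/2000/svg" width="240.4246mm" height="129.0378mm" viewBox="0 0 240.4246 129.0378">
  <polyline points="140.8340,12.3782 115.6800,37.4241 79.4256,59.8888 32.0709,79.7723" fill="none" stroke="#ff8800"/>
  <polyline points="113.6608,55.3599 19.0593,98.9112 178.0939,101.2962 222.4769,65.6657 92.5600,111.8174 21.8548,30.6251" fill="none" stroke="#ff8800"/>
  <polygon points="191.5899,93.3661 194.3093,104.8637 182.8117,107.5831 180.0923,96.0855" fill="none" stroke="#ff8800"/>
</svg>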